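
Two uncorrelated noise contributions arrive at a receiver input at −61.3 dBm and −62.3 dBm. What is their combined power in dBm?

Convert to linear, add, convert back:
P₁ = 7.41×10⁻¹⁰ W, P₂ = 5.89×10⁻¹⁰ W
P_tot = 1.33×10⁻⁹ W → 10 log₁₀(P_tot / 10⁻³) = −58.8 dBm

−58.8 dBm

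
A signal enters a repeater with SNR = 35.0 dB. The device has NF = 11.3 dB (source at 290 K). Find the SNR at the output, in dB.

By definition F = SNR_in/SNR_out, so in dB: SNR_out = SNR_in − NF
SNR_out = 35.0 − 11.3 = 23.7 dB

23.7 dB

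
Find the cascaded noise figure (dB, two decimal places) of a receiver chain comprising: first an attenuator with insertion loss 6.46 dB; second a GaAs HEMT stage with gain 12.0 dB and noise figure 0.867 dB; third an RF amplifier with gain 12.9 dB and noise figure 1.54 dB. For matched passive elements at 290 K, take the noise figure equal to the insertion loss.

Convert to linear (a loss of L dB is a gain of −L dB): F_i = 10^(NF_i/10), G_i = 10^(G_i,dB/10)
  Stage 1: F_1 = 10^(6.46/10) = 4.426, G_1 = 10^(−6.46/10) = 0.2259
  Stage 2: F_2 = 10^(0.867/10) = 1.221, G_2 = 10^(12.0/10) = 15.85
  Stage 3: F_3 = 10^(1.54/10) = 1.426, G_3 = 10^(12.9/10) = 19.50
Friis cascade:
  F = 4.426 + (1.221 − 1)/0.2259 + (1.426 − 1)/3.581 = 5.523
NF = 10 log₁₀(5.523) = 7.42 dB

7.42 dB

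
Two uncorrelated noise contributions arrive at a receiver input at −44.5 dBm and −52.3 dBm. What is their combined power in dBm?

Convert to linear, add, convert back:
P₁ = 3.55×10⁻⁸ W, P₂ = 5.89×10⁻⁹ W
P_tot = 4.14×10⁻⁸ W → 10 log₁₀(P_tot / 10⁻³) = −43.8 dBm

−43.8 dBm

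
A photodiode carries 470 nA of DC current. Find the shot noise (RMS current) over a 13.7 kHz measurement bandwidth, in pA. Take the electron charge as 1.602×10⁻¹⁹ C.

45.4 pA

I_n = √(2qI·B)
2qI·B = 2 × 1.602×10⁻¹⁹ × 4.70×10⁻⁷ × 1.37×10⁴ = 2.06×10⁻²¹ A²
I_n = √(2.06×10⁻²¹) = 4.54×10⁻¹¹ A = 45.4 pA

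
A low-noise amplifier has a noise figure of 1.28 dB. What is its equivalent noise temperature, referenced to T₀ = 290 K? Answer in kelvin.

F = 10^(1.28/10) = 1.34276
T_e = (F − 1)·T₀ = (1.34276 − 1) × 290 = 99.4 K

99.4 K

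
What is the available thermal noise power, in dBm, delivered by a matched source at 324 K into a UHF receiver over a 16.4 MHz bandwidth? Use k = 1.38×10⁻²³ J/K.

−101.3 dBm

P_n = kTB = 1.38×10⁻²³ × 324 × 1.64×10⁷ = 7.33×10⁻¹⁴ W
In dBm: 10 log₁₀(7.33×10⁻¹⁴ / 10⁻³) = −101.3 dBm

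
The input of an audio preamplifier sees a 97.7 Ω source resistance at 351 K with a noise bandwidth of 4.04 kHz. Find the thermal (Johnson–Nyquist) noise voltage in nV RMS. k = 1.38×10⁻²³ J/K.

V_n = √(4kTRB)
4kTRB = 4 × 1.38×10⁻²³ × 351 × 9.77×10¹ × 4.04×10³ = 7.65×10⁻¹⁵ V²
V_n = √(7.65×10⁻¹⁵) = 8.75×10⁻⁸ V = 87.5 nV

87.5 nV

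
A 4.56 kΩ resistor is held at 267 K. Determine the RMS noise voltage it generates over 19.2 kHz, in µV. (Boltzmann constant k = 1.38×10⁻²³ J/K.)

1.14 µV

V_n = √(4kTRB)
4kTRB = 4 × 1.38×10⁻²³ × 267 × 4.56×10³ × 1.92×10⁴ = 1.29×10⁻¹² V²
V_n = √(1.29×10⁻¹²) = 1.14×10⁻⁶ V = 1.14 µV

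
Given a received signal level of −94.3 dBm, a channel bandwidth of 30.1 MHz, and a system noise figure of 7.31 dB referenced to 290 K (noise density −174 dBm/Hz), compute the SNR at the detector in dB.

Noise floor: N = −174 + 10 log₁₀(B) + NF
10 log₁₀(3.01×10⁷) = 74.79 dB
N = −174 + 74.79 + 7.31 = −91.90 dBm
SNR = P_sig − N = −94.3 − (−91.90) = −2.40 dB → −2.4 dB

−2.4 dB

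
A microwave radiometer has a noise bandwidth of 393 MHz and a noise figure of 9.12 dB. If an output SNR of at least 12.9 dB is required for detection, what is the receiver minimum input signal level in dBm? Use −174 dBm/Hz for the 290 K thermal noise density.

Sensitivity = −174 + 10 log₁₀(B) + NF + SNR_min
= −174 + 85.94 + 9.12 + 12.9
= −66.04 dBm → −66.0 dBm

−66.0 dBm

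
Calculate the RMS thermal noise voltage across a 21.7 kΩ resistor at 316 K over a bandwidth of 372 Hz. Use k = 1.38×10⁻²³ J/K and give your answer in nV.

375 nV

V_n = √(4kTRB)
4kTRB = 4 × 1.38×10⁻²³ × 316 × 2.17×10⁴ × 3.72×10² = 1.41×10⁻¹³ V²
V_n = √(1.41×10⁻¹³) = 3.75×10⁻⁷ V = 375 nV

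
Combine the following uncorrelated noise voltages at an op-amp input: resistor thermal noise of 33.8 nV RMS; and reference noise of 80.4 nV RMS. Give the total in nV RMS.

Uncorrelated sources add in power (mean-square): V_tot = √(ΣV_i²)
V_tot = √[(3.38×10⁻⁸)² + (8.04×10⁻⁸)²] = 8.72×10⁻⁸ V = 87.2 nV

87.2 nV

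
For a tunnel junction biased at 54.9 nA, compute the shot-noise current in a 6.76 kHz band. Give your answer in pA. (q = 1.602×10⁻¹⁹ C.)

I_n = √(2qI·B)
2qI·B = 2 × 1.602×10⁻¹⁹ × 5.49×10⁻⁸ × 6.76×10³ = 1.19×10⁻²² A²
I_n = √(1.19×10⁻²²) = 1.09×10⁻¹¹ A = 10.9 pA

10.9 pA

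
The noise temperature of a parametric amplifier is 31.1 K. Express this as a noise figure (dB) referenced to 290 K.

F = 1 + T_e/T₀ = 1 + 31.1/290 = 1.10724
NF = 10 log₁₀(1.10724) = 0.442 dB

0.442 dB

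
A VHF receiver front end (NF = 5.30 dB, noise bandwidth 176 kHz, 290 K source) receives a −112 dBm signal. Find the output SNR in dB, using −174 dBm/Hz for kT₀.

4.2 dB

Noise floor: N = −174 + 10 log₁₀(B) + NF
10 log₁₀(1.76×10⁵) = 52.46 dB
N = −174 + 52.46 + 5.30 = −116.24 dBm
SNR = P_sig − N = −112 − (−116.24) = 4.24 dB → 4.2 dB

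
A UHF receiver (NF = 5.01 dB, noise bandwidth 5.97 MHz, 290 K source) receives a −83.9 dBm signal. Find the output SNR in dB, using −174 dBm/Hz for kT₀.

Noise floor: N = −174 + 10 log₁₀(B) + NF
10 log₁₀(5.97×10⁶) = 67.76 dB
N = −174 + 67.76 + 5.01 = −101.23 dBm
SNR = P_sig − N = −83.9 − (−101.23) = 17.33 dB → 17.3 dB

17.3 dB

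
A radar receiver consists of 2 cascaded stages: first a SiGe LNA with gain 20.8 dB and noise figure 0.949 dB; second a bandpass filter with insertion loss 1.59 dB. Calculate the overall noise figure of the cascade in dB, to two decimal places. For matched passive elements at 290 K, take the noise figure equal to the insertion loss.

0.96 dB

Convert to linear (a loss of L dB is a gain of −L dB): F_i = 10^(NF_i/10), G_i = 10^(G_i,dB/10)
  Stage 1: F_1 = 10^(0.949/10) = 1.244, G_1 = 10^(20.8/10) = 120.2
  Stage 2: F_2 = 10^(1.59/10) = 1.442, G_2 = 10^(−1.59/10) = 0.6934
Friis cascade:
  F = 1.244 + (1.442 − 1)/120.2 = 1.248
NF = 10 log₁₀(1.248) = 0.96 dB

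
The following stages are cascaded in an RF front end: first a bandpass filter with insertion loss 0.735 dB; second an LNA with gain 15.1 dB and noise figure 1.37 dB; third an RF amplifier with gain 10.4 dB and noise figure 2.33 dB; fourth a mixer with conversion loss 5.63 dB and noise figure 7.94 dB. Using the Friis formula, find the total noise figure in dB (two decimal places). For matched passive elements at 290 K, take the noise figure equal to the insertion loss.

2.22 dB

Convert to linear (a loss of L dB is a gain of −L dB): F_i = 10^(NF_i/10), G_i = 10^(G_i,dB/10)
  Stage 1: F_1 = 10^(0.735/10) = 1.184, G_1 = 10^(−0.735/10) = 0.8443
  Stage 2: F_2 = 10^(1.37/10) = 1.371, G_2 = 10^(15.1/10) = 32.36
  Stage 3: F_3 = 10^(2.33/10) = 1.710, G_3 = 10^(10.4/10) = 10.96
  Stage 4: F_4 = 10^(7.94/10) = 6.223, G_4 = 10^(−5.63/10) = 0.2735
Friis cascade:
  F = 1.184 + (1.371 − 1)/0.8443 + (1.710 − 1)/27.32 + (6.223 − 1)/299.6 = 1.667
NF = 10 log₁₀(1.667) = 2.22 dB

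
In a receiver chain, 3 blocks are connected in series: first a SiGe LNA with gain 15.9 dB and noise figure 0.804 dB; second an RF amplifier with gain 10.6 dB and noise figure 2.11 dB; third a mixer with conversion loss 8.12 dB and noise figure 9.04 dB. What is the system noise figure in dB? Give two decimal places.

Convert to linear (a loss of L dB is a gain of −L dB): F_i = 10^(NF_i/10), G_i = 10^(G_i,dB/10)
  Stage 1: F_1 = 10^(0.804/10) = 1.203, G_1 = 10^(15.9/10) = 38.90
  Stage 2: F_2 = 10^(2.11/10) = 1.626, G_2 = 10^(10.6/10) = 11.48
  Stage 3: F_3 = 10^(9.04/10) = 8.017, G_3 = 10^(−8.12/10) = 0.1542
Friis cascade:
  F = 1.203 + (1.626 − 1)/38.90 + (8.017 − 1)/446.7 = 1.235
NF = 10 log₁₀(1.235) = 0.92 dB

0.92 dB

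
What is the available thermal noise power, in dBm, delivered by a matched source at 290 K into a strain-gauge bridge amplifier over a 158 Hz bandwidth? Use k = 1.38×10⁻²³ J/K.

P_n = kTB = 1.38×10⁻²³ × 290 × 1.58×10² = 6.32×10⁻¹⁹ W
In dBm: 10 log₁₀(6.32×10⁻¹⁹ / 10⁻³) = −152.0 dBm

−152.0 dBm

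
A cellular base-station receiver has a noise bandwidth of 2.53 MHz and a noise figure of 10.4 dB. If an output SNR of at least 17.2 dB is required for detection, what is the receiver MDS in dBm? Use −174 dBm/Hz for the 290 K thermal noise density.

−82.4 dBm

Sensitivity = −174 + 10 log₁₀(B) + NF + SNR_min
= −174 + 64.03 + 10.4 + 17.2
= −82.37 dBm → −82.4 dBm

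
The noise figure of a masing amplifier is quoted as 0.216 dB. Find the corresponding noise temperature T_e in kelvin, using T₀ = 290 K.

14.8 K

F = 10^(0.216/10) = 1.05099
T_e = (F − 1)·T₀ = (1.05099 − 1) × 290 = 14.8 K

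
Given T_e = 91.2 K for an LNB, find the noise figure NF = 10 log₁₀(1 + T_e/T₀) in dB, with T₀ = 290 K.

F = 1 + T_e/T₀ = 1 + 91.2/290 = 1.31448
NF = 10 log₁₀(1.31448) = 1.19 dB

1.19 dB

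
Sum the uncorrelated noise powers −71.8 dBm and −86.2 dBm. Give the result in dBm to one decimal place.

Convert to linear, add, convert back:
P₁ = 6.61×10⁻¹¹ W, P₂ = 2.40×10⁻¹² W
P_tot = 6.85×10⁻¹¹ W → 10 log₁₀(P_tot / 10⁻³) = −71.6 dBm

−71.6 dBm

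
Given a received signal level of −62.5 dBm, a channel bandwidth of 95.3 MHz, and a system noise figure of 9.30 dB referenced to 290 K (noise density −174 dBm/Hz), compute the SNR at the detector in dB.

Noise floor: N = −174 + 10 log₁₀(B) + NF
10 log₁₀(9.53×10⁷) = 79.79 dB
N = −174 + 79.79 + 9.30 = −84.91 dBm
SNR = P_sig − N = −62.5 − (−84.91) = 22.41 dB → 22.4 dB

22.4 dB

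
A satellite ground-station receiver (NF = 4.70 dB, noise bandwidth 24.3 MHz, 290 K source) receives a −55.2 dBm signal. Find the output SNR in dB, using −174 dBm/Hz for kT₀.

Noise floor: N = −174 + 10 log₁₀(B) + NF
10 log₁₀(2.43×10⁷) = 73.86 dB
N = −174 + 73.86 + 4.70 = −95.44 dBm
SNR = P_sig − N = −55.2 − (−95.44) = 40.24 dB → 40.2 dB

40.2 dB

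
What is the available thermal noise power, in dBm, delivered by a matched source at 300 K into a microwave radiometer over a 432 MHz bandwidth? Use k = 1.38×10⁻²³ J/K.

−87.5 dBm

P_n = kTB = 1.38×10⁻²³ × 300 × 4.32×10⁸ = 1.79×10⁻¹² W
In dBm: 10 log₁₀(1.79×10⁻¹² / 10⁻³) = −87.5 dBm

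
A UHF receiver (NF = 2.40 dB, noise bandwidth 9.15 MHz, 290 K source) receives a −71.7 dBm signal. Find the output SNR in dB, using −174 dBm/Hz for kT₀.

Noise floor: N = −174 + 10 log₁₀(B) + NF
10 log₁₀(9.15×10⁶) = 69.61 dB
N = −174 + 69.61 + 2.40 = −101.99 dBm
SNR = P_sig − N = −71.7 − (−101.99) = 30.29 dB → 30.3 dB

30.3 dB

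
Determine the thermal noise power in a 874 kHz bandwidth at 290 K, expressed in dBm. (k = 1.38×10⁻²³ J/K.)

P_n = kTB = 1.38×10⁻²³ × 290 × 8.74×10⁵ = 3.50×10⁻¹⁵ W
In dBm: 10 log₁₀(3.50×10⁻¹⁵ / 10⁻³) = −114.6 dBm

−114.6 dBm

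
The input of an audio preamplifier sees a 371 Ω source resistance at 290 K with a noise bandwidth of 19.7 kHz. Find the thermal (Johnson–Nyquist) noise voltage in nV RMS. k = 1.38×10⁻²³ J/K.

342 nV

V_n = √(4kTRB)
4kTRB = 4 × 1.38×10⁻²³ × 290 × 3.71×10² × 1.97×10⁴ = 1.17×10⁻¹³ V²
V_n = √(1.17×10⁻¹³) = 3.42×10⁻⁷ V = 342 nV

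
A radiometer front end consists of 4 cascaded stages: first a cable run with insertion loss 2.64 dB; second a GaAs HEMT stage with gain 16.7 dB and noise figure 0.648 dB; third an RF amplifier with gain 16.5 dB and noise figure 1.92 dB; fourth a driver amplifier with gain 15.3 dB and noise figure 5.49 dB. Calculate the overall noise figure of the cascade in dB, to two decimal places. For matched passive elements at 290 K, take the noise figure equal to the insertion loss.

3.34 dB

Convert to linear (a loss of L dB is a gain of −L dB): F_i = 10^(NF_i/10), G_i = 10^(G_i,dB/10)
  Stage 1: F_1 = 10^(2.64/10) = 1.837, G_1 = 10^(−2.64/10) = 0.5445
  Stage 2: F_2 = 10^(0.648/10) = 1.161, G_2 = 10^(16.7/10) = 46.77
  Stage 3: F_3 = 10^(1.92/10) = 1.556, G_3 = 10^(16.5/10) = 44.67
  Stage 4: F_4 = 10^(5.49/10) = 3.540, G_4 = 10^(15.3/10) = 33.88
Friis cascade:
  F = 1.837 + (1.161 − 1)/0.5445 + (1.556 − 1)/25.47 + (3.540 − 1)/1138 = 2.156
NF = 10 log₁₀(2.156) = 3.34 dB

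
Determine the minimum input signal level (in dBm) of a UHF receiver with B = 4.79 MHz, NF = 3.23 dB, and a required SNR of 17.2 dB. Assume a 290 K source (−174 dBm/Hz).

−86.8 dBm

Sensitivity = −174 + 10 log₁₀(B) + NF + SNR_min
= −174 + 66.8 + 3.23 + 17.2
= −86.77 dBm → −86.8 dBm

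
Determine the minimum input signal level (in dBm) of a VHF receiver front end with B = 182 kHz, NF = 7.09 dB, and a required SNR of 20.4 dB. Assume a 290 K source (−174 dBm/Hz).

−93.9 dBm

Sensitivity = −174 + 10 log₁₀(B) + NF + SNR_min
= −174 + 52.6 + 7.09 + 20.4
= −93.91 dBm → −93.9 dBm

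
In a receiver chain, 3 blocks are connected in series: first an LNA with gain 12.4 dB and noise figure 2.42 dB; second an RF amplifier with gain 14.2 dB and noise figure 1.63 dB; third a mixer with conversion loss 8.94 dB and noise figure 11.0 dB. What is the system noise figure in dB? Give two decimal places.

Convert to linear (a loss of L dB is a gain of −L dB): F_i = 10^(NF_i/10), G_i = 10^(G_i,dB/10)
  Stage 1: F_1 = 10^(2.42/10) = 1.746, G_1 = 10^(12.4/10) = 17.38
  Stage 2: F_2 = 10^(1.63/10) = 1.455, G_2 = 10^(14.2/10) = 26.30
  Stage 3: F_3 = 10^(11.0/10) = 12.59, G_3 = 10^(−8.94/10) = 0.1276
Friis cascade:
  F = 1.746 + (1.455 − 1)/17.38 + (12.59 − 1)/457.1 = 1.797
NF = 10 log₁₀(1.797) = 2.55 dB

2.55 dB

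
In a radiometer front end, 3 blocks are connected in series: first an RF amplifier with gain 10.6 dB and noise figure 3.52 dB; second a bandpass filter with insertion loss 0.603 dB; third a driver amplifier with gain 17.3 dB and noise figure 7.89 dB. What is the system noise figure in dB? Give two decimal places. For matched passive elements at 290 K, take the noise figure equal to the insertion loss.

Convert to linear (a loss of L dB is a gain of −L dB): F_i = 10^(NF_i/10), G_i = 10^(G_i,dB/10)
  Stage 1: F_1 = 10^(3.52/10) = 2.249, G_1 = 10^(10.6/10) = 11.48
  Stage 2: F_2 = 10^(0.603/10) = 1.149, G_2 = 10^(−0.603/10) = 0.8704
  Stage 3: F_3 = 10^(7.89/10) = 6.152, G_3 = 10^(17.3/10) = 53.70
Friis cascade:
  F = 2.249 + (1.149 − 1)/11.48 + (6.152 − 1)/9.993 = 2.778
NF = 10 log₁₀(2.778) = 4.44 dB

4.44 dB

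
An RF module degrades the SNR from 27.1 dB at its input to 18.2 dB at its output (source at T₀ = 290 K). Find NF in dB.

8.9 dB

NF (dB) = SNR_in(dB) − SNR_out(dB) when the source is at T₀
NF = 27.1 − 18.2 = 8.9 dB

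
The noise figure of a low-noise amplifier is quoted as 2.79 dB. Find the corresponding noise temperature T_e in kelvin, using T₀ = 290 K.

261 K

F = 10^(2.79/10) = 1.90108
T_e = (F − 1)·T₀ = (1.90108 − 1) × 290 = 261 K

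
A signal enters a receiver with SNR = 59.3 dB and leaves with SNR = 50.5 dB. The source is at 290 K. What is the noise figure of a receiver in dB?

NF (dB) = SNR_in(dB) − SNR_out(dB) when the source is at T₀
NF = 59.3 − 50.5 = 8.8 dB

8.8 dB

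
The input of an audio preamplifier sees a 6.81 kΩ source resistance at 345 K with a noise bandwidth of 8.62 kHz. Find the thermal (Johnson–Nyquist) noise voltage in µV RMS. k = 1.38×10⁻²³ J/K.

1.06 µV

V_n = √(4kTRB)
4kTRB = 4 × 1.38×10⁻²³ × 345 × 6.81×10³ × 8.62×10³ = 1.12×10⁻¹² V²
V_n = √(1.12×10⁻¹²) = 1.06×10⁻⁶ V = 1.06 µV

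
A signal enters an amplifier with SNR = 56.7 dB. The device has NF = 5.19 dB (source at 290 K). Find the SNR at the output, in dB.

By definition F = SNR_in/SNR_out, so in dB: SNR_out = SNR_in − NF
SNR_out = 56.7 − 5.19 = 51.51 dB

51.51 dB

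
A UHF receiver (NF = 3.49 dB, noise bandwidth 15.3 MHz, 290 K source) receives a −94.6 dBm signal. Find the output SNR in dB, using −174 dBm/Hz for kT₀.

Noise floor: N = −174 + 10 log₁₀(B) + NF
10 log₁₀(1.53×10⁷) = 71.85 dB
N = −174 + 71.85 + 3.49 = −98.66 dBm
SNR = P_sig − N = −94.6 − (−98.66) = 4.06 dB → 4.1 dB

4.1 dB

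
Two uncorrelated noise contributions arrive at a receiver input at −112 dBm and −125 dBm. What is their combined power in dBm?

Convert to linear, add, convert back:
P₁ = 6.31×10⁻¹⁵ W, P₂ = 3.16×10⁻¹⁶ W
P_tot = 6.63×10⁻¹⁵ W → 10 log₁₀(P_tot / 10⁻³) = −111.8 dBm

−111.8 dBm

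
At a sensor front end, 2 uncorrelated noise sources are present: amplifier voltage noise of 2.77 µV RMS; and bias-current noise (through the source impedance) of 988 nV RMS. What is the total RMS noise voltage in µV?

Uncorrelated sources add in power (mean-square): V_tot = √(ΣV_i²)
V_tot = √[(2.77×10⁻⁶)² + (9.88×10⁻⁷)²] = 2.94×10⁻⁶ V = 2.94 µV

2.94 µV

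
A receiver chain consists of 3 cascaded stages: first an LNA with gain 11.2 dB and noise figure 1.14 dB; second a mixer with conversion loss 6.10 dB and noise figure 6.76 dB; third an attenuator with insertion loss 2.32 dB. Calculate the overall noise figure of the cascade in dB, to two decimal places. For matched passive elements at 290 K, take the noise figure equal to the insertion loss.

Convert to linear (a loss of L dB is a gain of −L dB): F_i = 10^(NF_i/10), G_i = 10^(G_i,dB/10)
  Stage 1: F_1 = 10^(1.14/10) = 1.300, G_1 = 10^(11.2/10) = 13.18
  Stage 2: F_2 = 10^(6.76/10) = 4.742, G_2 = 10^(−6.10/10) = 0.2455
  Stage 3: F_3 = 10^(2.32/10) = 1.706, G_3 = 10^(−2.32/10) = 0.5861
Friis cascade:
  F = 1.300 + (4.742 − 1)/13.18 + (1.706 − 1)/3.236 = 1.802
NF = 10 log₁₀(1.802) = 2.56 dB

2.56 dB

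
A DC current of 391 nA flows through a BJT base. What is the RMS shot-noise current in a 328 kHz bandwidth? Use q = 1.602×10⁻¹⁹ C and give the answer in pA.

I_n = √(2qI·B)
2qI·B = 2 × 1.602×10⁻¹⁹ × 3.91×10⁻⁷ × 3.28×10⁵ = 4.11×10⁻²⁰ A²
I_n = √(4.11×10⁻²⁰) = 2.03×10⁻¹⁰ A = 203 pA

203 pA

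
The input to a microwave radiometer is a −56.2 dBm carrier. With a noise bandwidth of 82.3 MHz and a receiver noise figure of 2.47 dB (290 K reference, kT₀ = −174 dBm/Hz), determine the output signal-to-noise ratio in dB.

36.2 dB

Noise floor: N = −174 + 10 log₁₀(B) + NF
10 log₁₀(8.23×10⁷) = 79.15 dB
N = −174 + 79.15 + 2.47 = −92.38 dBm
SNR = P_sig − N = −56.2 − (−92.38) = 36.18 dB → 36.2 dB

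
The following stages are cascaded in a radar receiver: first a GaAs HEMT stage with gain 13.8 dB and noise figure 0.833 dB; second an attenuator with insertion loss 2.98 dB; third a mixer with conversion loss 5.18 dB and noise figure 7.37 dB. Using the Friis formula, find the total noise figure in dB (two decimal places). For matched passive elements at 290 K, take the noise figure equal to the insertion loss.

Convert to linear (a loss of L dB is a gain of −L dB): F_i = 10^(NF_i/10), G_i = 10^(G_i,dB/10)
  Stage 1: F_1 = 10^(0.833/10) = 1.211, G_1 = 10^(13.8/10) = 23.99
  Stage 2: F_2 = 10^(2.98/10) = 1.986, G_2 = 10^(−2.98/10) = 0.5035
  Stage 3: F_3 = 10^(7.37/10) = 5.458, G_3 = 10^(−5.18/10) = 0.3034
Friis cascade:
  F = 1.211 + (1.986 − 1)/23.99 + (5.458 − 1)/12.08 = 1.622
NF = 10 log₁₀(1.622) = 2.10 dB

2.10 dB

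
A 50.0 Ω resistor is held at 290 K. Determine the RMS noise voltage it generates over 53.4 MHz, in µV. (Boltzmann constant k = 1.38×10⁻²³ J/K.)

6.54 µV

V_n = √(4kTRB)
4kTRB = 4 × 1.38×10⁻²³ × 290 × 5.00×10¹ × 5.34×10⁷ = 4.27×10⁻¹¹ V²
V_n = √(4.27×10⁻¹¹) = 6.54×10⁻⁶ V = 6.54 µV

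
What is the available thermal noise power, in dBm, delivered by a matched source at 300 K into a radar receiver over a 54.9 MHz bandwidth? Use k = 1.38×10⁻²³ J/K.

P_n = kTB = 1.38×10⁻²³ × 300 × 5.49×10⁷ = 2.27×10⁻¹³ W
In dBm: 10 log₁₀(2.27×10⁻¹³ / 10⁻³) = −96.4 dBm

−96.4 dBm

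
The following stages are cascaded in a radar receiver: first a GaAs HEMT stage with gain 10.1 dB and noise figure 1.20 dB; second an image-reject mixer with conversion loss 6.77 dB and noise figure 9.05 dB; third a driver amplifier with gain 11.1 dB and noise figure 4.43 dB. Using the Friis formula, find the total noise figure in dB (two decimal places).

4.52 dB

Convert to linear (a loss of L dB is a gain of −L dB): F_i = 10^(NF_i/10), G_i = 10^(G_i,dB/10)
  Stage 1: F_1 = 10^(1.20/10) = 1.318, G_1 = 10^(10.1/10) = 10.23
  Stage 2: F_2 = 10^(9.05/10) = 8.035, G_2 = 10^(−6.77/10) = 0.2104
  Stage 3: F_3 = 10^(4.43/10) = 2.773, G_3 = 10^(11.1/10) = 12.88
Friis cascade:
  F = 1.318 + (8.035 − 1)/10.23 + (2.773 − 1)/2.153 = 2.830
NF = 10 log₁₀(2.830) = 4.52 dB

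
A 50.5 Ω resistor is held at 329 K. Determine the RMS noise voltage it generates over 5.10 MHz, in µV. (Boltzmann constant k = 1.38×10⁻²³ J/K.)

2.16 µV

V_n = √(4kTRB)
4kTRB = 4 × 1.38×10⁻²³ × 329 × 5.05×10¹ × 5.10×10⁶ = 4.68×10⁻¹² V²
V_n = √(4.68×10⁻¹²) = 2.16×10⁻⁶ V = 2.16 µV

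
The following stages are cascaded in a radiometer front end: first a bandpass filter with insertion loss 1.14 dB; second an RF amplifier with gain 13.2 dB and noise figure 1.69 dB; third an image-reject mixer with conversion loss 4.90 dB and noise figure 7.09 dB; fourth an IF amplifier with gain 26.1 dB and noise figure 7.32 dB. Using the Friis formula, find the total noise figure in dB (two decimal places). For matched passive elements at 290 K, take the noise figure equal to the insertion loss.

4.80 dB

Convert to linear (a loss of L dB is a gain of −L dB): F_i = 10^(NF_i/10), G_i = 10^(G_i,dB/10)
  Stage 1: F_1 = 10^(1.14/10) = 1.300, G_1 = 10^(−1.14/10) = 0.7691
  Stage 2: F_2 = 10^(1.69/10) = 1.476, G_2 = 10^(13.2/10) = 20.89
  Stage 3: F_3 = 10^(7.09/10) = 5.117, G_3 = 10^(−4.90/10) = 0.3236
  Stage 4: F_4 = 10^(7.32/10) = 5.395, G_4 = 10^(26.1/10) = 407.4
Friis cascade:
  F = 1.300 + (1.476 − 1)/0.7691 + (5.117 − 1)/16.07 + (5.395 − 1)/5.200 = 3.020
NF = 10 log₁₀(3.020) = 4.80 dB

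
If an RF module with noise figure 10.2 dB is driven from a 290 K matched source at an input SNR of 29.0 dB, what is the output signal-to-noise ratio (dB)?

18.8 dB

By definition F = SNR_in/SNR_out, so in dB: SNR_out = SNR_in − NF
SNR_out = 29.0 − 10.2 = 18.8 dB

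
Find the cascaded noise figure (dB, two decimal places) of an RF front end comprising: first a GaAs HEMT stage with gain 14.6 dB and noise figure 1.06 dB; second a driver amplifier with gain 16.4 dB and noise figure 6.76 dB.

1.48 dB

Convert to linear (a loss of L dB is a gain of −L dB): F_i = 10^(NF_i/10), G_i = 10^(G_i,dB/10)
  Stage 1: F_1 = 10^(1.06/10) = 1.276, G_1 = 10^(14.6/10) = 28.84
  Stage 2: F_2 = 10^(6.76/10) = 4.742, G_2 = 10^(16.4/10) = 43.65
Friis cascade:
  F = 1.276 + (4.742 − 1)/28.84 = 1.406
NF = 10 log₁₀(1.406) = 1.48 dB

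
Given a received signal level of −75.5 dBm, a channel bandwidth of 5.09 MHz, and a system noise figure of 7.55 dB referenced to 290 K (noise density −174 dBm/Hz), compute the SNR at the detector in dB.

Noise floor: N = −174 + 10 log₁₀(B) + NF
10 log₁₀(5.09×10⁶) = 67.07 dB
N = −174 + 67.07 + 7.55 = −99.38 dBm
SNR = P_sig − N = −75.5 − (−99.38) = 23.88 dB → 23.9 dB

23.9 dB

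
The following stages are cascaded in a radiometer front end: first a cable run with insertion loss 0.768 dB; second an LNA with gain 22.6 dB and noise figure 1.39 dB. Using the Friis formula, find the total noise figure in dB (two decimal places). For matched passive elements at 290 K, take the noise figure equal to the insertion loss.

2.16 dB

Convert to linear (a loss of L dB is a gain of −L dB): F_i = 10^(NF_i/10), G_i = 10^(G_i,dB/10)
  Stage 1: F_1 = 10^(0.768/10) = 1.193, G_1 = 10^(−0.768/10) = 0.8379
  Stage 2: F_2 = 10^(1.39/10) = 1.377, G_2 = 10^(22.6/10) = 182.0
Friis cascade:
  F = 1.193 + (1.377 − 1)/0.8379 = 1.644
NF = 10 log₁₀(1.644) = 2.16 dB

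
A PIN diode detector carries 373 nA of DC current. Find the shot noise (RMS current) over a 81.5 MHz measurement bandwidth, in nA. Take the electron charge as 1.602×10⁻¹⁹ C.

I_n = √(2qI·B)
2qI·B = 2 × 1.602×10⁻¹⁹ × 3.73×10⁻⁷ × 8.15×10⁷ = 9.74×10⁻¹⁸ A²
I_n = √(9.74×10⁻¹⁸) = 3.12×10⁻⁹ A = 3.12 nA

3.12 nA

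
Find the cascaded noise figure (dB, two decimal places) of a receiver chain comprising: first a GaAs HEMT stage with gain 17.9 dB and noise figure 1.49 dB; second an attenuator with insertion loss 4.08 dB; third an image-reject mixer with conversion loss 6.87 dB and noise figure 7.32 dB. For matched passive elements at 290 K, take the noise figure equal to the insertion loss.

Convert to linear (a loss of L dB is a gain of −L dB): F_i = 10^(NF_i/10), G_i = 10^(G_i,dB/10)
  Stage 1: F_1 = 10^(1.49/10) = 1.409, G_1 = 10^(17.9/10) = 61.66
  Stage 2: F_2 = 10^(4.08/10) = 2.559, G_2 = 10^(−4.08/10) = 0.3908
  Stage 3: F_3 = 10^(7.32/10) = 5.395, G_3 = 10^(−6.87/10) = 0.2056
Friis cascade:
  F = 1.409 + (2.559 − 1)/61.66 + (5.395 − 1)/24.10 = 1.617
NF = 10 log₁₀(1.617) = 2.09 dB

2.09 dB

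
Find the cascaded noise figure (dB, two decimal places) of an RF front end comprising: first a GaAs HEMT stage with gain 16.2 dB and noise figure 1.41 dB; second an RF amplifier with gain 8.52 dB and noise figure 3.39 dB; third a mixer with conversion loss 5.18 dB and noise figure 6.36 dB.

Convert to linear (a loss of L dB is a gain of −L dB): F_i = 10^(NF_i/10), G_i = 10^(G_i,dB/10)
  Stage 1: F_1 = 10^(1.41/10) = 1.384, G_1 = 10^(16.2/10) = 41.69
  Stage 2: F_2 = 10^(3.39/10) = 2.183, G_2 = 10^(8.52/10) = 7.112
  Stage 3: F_3 = 10^(6.36/10) = 4.325, G_3 = 10^(−5.18/10) = 0.3034
Friis cascade:
  F = 1.384 + (2.183 − 1)/41.69 + (4.325 − 1)/296.5 = 1.423
NF = 10 log₁₀(1.423) = 1.53 dB

1.53 dB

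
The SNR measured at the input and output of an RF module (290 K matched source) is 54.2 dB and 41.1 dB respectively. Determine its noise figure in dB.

NF (dB) = SNR_in(dB) − SNR_out(dB) when the source is at T₀
NF = 54.2 − 41.1 = 13.1 dB

13.1 dB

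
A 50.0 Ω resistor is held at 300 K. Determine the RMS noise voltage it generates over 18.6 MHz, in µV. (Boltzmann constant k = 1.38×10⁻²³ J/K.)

V_n = √(4kTRB)
4kTRB = 4 × 1.38×10⁻²³ × 300 × 5.00×10¹ × 1.86×10⁷ = 1.54×10⁻¹¹ V²
V_n = √(1.54×10⁻¹¹) = 3.92×10⁻⁶ V = 3.92 µV

3.92 µV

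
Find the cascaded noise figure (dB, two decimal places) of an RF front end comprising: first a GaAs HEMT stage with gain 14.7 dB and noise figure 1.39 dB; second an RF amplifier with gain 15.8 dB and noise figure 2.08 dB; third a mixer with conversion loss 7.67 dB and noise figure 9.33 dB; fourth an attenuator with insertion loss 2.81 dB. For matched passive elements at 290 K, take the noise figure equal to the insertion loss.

1.49 dB

Convert to linear (a loss of L dB is a gain of −L dB): F_i = 10^(NF_i/10), G_i = 10^(G_i,dB/10)
  Stage 1: F_1 = 10^(1.39/10) = 1.377, G_1 = 10^(14.7/10) = 29.51
  Stage 2: F_2 = 10^(2.08/10) = 1.614, G_2 = 10^(15.8/10) = 38.02
  Stage 3: F_3 = 10^(9.33/10) = 8.570, G_3 = 10^(−7.67/10) = 0.1710
  Stage 4: F_4 = 10^(2.81/10) = 1.910, G_4 = 10^(−2.81/10) = 0.5236
Friis cascade:
  F = 1.377 + (1.614 − 1)/29.51 + (8.570 − 1)/1122 + (1.910 − 1)/191.9 = 1.410
NF = 10 log₁₀(1.410) = 1.49 dB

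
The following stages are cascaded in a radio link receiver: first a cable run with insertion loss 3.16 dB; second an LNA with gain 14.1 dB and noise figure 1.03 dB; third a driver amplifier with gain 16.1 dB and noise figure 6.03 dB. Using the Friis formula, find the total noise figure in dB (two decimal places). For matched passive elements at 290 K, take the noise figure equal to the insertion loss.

4.57 dB

Convert to linear (a loss of L dB is a gain of −L dB): F_i = 10^(NF_i/10), G_i = 10^(G_i,dB/10)
  Stage 1: F_1 = 10^(3.16/10) = 2.070, G_1 = 10^(−3.16/10) = 0.4831
  Stage 2: F_2 = 10^(1.03/10) = 1.268, G_2 = 10^(14.1/10) = 25.70
  Stage 3: F_3 = 10^(6.03/10) = 4.009, G_3 = 10^(16.1/10) = 40.74
Friis cascade:
  F = 2.070 + (1.268 − 1)/0.4831 + (4.009 − 1)/12.42 = 2.867
NF = 10 log₁₀(2.867) = 4.57 dB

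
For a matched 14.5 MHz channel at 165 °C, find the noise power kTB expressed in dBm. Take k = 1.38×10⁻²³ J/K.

−100.6 dBm

T = 165 °C + 273.15 = 438.15 K
P_n = kTB = 1.38×10⁻²³ × 438.15 × 1.45×10⁷ = 8.77×10⁻¹⁴ W
In dBm: 10 log₁₀(8.77×10⁻¹⁴ / 10⁻³) = −100.6 dBm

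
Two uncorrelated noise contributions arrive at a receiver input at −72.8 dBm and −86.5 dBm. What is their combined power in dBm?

−72.6 dBm

Convert to linear, add, convert back:
P₁ = 5.25×10⁻¹¹ W, P₂ = 2.24×10⁻¹² W
P_tot = 5.47×10⁻¹¹ W → 10 log₁₀(P_tot / 10⁻³) = −72.6 dBm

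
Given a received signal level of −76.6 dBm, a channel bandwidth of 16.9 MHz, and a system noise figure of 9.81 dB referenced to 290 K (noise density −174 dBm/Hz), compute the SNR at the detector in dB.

15.3 dB

Noise floor: N = −174 + 10 log₁₀(B) + NF
10 log₁₀(1.69×10⁷) = 72.28 dB
N = −174 + 72.28 + 9.81 = −91.91 dBm
SNR = P_sig − N = −76.6 − (−91.91) = 15.31 dB → 15.3 dB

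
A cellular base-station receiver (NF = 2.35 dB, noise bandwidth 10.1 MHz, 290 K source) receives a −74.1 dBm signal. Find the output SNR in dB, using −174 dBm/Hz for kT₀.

Noise floor: N = −174 + 10 log₁₀(B) + NF
10 log₁₀(1.01×10⁷) = 70.04 dB
N = −174 + 70.04 + 2.35 = −101.61 dBm
SNR = P_sig − N = −74.1 − (−101.61) = 27.51 dB → 27.5 dB

27.5 dB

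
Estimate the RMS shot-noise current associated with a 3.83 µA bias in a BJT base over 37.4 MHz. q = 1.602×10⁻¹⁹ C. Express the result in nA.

I_n = √(2qI·B)
2qI·B = 2 × 1.602×10⁻¹⁹ × 3.83×10⁻⁶ × 3.74×10⁷ = 4.59×10⁻¹⁷ A²
I_n = √(4.59×10⁻¹⁷) = 6.77×10⁻⁹ A = 6.77 nA

6.77 nA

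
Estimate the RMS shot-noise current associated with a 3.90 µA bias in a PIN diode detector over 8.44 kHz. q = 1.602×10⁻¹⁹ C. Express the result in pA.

I_n = √(2qI·B)
2qI·B = 2 × 1.602×10⁻¹⁹ × 3.90×10⁻⁶ × 8.44×10³ = 1.05×10⁻²⁰ A²
I_n = √(1.05×10⁻²⁰) = 1.03×10⁻¹⁰ A = 103 pA

103 pA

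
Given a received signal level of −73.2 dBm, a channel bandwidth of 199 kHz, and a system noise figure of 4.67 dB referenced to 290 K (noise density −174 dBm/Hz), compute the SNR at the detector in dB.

43.1 dB

Noise floor: N = −174 + 10 log₁₀(B) + NF
10 log₁₀(1.99×10⁵) = 52.99 dB
N = −174 + 52.99 + 4.67 = −116.34 dBm
SNR = P_sig − N = −73.2 − (−116.34) = 43.14 dB → 43.1 dB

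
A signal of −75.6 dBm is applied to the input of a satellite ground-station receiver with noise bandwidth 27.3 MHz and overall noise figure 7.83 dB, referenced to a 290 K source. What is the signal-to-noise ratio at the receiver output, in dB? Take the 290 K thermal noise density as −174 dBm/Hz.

16.2 dB

Noise floor: N = −174 + 10 log₁₀(B) + NF
10 log₁₀(2.73×10⁷) = 74.36 dB
N = −174 + 74.36 + 7.83 = −91.81 dBm
SNR = P_sig − N = −75.6 − (−91.81) = 16.21 dB → 16.2 dB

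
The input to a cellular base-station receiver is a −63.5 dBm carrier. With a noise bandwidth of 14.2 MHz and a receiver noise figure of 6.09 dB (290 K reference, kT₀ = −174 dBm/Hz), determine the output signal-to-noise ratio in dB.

Noise floor: N = −174 + 10 log₁₀(B) + NF
10 log₁₀(1.42×10⁷) = 71.52 dB
N = −174 + 71.52 + 6.09 = −96.39 dBm
SNR = P_sig − N = −63.5 − (−96.39) = 32.89 dB → 32.9 dB

32.9 dB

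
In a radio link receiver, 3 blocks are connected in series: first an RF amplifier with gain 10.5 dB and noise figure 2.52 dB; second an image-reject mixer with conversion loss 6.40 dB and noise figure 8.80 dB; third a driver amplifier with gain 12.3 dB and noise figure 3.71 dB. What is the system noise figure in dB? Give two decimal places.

4.62 dB

Convert to linear (a loss of L dB is a gain of −L dB): F_i = 10^(NF_i/10), G_i = 10^(G_i,dB/10)
  Stage 1: F_1 = 10^(2.52/10) = 1.786, G_1 = 10^(10.5/10) = 11.22
  Stage 2: F_2 = 10^(8.80/10) = 7.586, G_2 = 10^(−6.40/10) = 0.2291
  Stage 3: F_3 = 10^(3.71/10) = 2.350, G_3 = 10^(12.3/10) = 16.98
Friis cascade:
  F = 1.786 + (7.586 − 1)/11.22 + (2.350 − 1)/2.570 = 2.899
NF = 10 log₁₀(2.899) = 4.62 dB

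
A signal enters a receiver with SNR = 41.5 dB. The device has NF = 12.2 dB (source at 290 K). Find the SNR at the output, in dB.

By definition F = SNR_in/SNR_out, so in dB: SNR_out = SNR_in − NF
SNR_out = 41.5 − 12.2 = 29.3 dB

29.3 dB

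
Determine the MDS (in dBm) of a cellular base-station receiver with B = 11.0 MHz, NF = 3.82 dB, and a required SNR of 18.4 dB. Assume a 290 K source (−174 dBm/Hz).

−81.4 dBm

Sensitivity = −174 + 10 log₁₀(B) + NF + SNR_min
= −174 + 70.41 + 3.82 + 18.4
= −81.37 dBm → −81.4 dBm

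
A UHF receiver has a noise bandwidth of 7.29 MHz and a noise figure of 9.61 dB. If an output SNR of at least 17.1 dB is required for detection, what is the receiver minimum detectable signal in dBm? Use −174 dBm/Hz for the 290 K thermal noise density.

Sensitivity = −174 + 10 log₁₀(B) + NF + SNR_min
= −174 + 68.63 + 9.61 + 17.1
= −78.66 dBm → −78.7 dBm

−78.7 dBm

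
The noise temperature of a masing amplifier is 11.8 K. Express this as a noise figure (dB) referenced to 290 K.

0.173 dB

F = 1 + T_e/T₀ = 1 + 11.8/290 = 1.04069
NF = 10 log₁₀(1.04069) = 0.173 dB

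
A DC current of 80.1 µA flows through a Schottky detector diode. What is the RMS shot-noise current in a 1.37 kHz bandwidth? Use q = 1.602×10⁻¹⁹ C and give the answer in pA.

188 pA

I_n = √(2qI·B)
2qI·B = 2 × 1.602×10⁻¹⁹ × 8.01×10⁻⁵ × 1.37×10³ = 3.52×10⁻²⁰ A²
I_n = √(3.52×10⁻²⁰) = 1.88×10⁻¹⁰ A = 188 pA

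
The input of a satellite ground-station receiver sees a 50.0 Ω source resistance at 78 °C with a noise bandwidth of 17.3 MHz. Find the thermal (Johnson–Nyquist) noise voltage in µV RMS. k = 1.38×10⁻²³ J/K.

T = 78 °C + 273.15 = 351.15 K
V_n = √(4kTRB)
4kTRB = 4 × 1.38×10⁻²³ × 351.15 × 5.00×10¹ × 1.73×10⁷ = 1.68×10⁻¹¹ V²
V_n = √(1.68×10⁻¹¹) = 4.09×10⁻⁶ V = 4.09 µV

4.09 µV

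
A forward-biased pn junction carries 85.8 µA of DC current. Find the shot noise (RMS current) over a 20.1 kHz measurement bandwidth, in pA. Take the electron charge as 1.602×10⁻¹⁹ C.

I_n = √(2qI·B)
2qI·B = 2 × 1.602×10⁻¹⁹ × 8.58×10⁻⁵ × 2.01×10⁴ = 5.53×10⁻¹⁹ A²
I_n = √(5.53×10⁻¹⁹) = 7.43×10⁻¹⁰ A = 743 pA

743 pA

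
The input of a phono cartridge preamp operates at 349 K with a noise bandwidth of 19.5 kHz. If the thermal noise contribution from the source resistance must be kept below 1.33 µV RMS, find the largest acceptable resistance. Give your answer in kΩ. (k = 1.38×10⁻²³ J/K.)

4.71 kΩ

Johnson–Nyquist: V_n = √(4kTRB) ⇒ R = V_n² / (4kTB)
4kTB = 4 × 1.38×10⁻²³ × 349 × 1.95×10⁴ = 3.76×10⁻¹⁶
R = (1.33×10⁻⁶)² / 3.76×10⁻¹⁶ = 4.71×10³ Ω = 4.71 kΩ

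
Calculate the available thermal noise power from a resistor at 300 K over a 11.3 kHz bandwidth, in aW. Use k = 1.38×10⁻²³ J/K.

46.8 aW

P_n = kTB = 1.38×10⁻²³ × 300 × 1.13×10⁴ = 4.68×10⁻¹⁷ W = 46.8 aW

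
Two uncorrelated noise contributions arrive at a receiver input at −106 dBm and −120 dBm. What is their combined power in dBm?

−105.8 dBm

Convert to linear, add, convert back:
P₁ = 2.51×10⁻¹⁴ W, P₂ = 1.00×10⁻¹⁵ W
P_tot = 2.61×10⁻¹⁴ W → 10 log₁₀(P_tot / 10⁻³) = −105.8 dBm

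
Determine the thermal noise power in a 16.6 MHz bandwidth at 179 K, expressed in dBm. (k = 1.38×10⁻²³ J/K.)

−103.9 dBm

P_n = kTB = 1.38×10⁻²³ × 179 × 1.66×10⁷ = 4.10×10⁻¹⁴ W
In dBm: 10 log₁₀(4.10×10⁻¹⁴ / 10⁻³) = −103.9 dBm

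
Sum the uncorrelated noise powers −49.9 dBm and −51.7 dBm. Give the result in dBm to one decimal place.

−47.7 dBm

Convert to linear, add, convert back:
P₁ = 1.02×10⁻⁸ W, P₂ = 6.76×10⁻⁹ W
P_tot = 1.70×10⁻⁸ W → 10 log₁₀(P_tot / 10⁻³) = −47.7 dBm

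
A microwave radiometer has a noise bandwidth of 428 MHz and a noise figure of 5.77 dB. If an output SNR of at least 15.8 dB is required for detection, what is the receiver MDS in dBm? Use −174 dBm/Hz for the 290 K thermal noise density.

Sensitivity = −174 + 10 log₁₀(B) + NF + SNR_min
= −174 + 86.31 + 5.77 + 15.8
= −66.12 dBm → −66.1 dBm

−66.1 dBm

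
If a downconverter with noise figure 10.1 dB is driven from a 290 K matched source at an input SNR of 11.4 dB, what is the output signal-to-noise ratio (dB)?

By definition F = SNR_in/SNR_out, so in dB: SNR_out = SNR_in − NF
SNR_out = 11.4 − 10.1 = 1.3 dB

1.3 dB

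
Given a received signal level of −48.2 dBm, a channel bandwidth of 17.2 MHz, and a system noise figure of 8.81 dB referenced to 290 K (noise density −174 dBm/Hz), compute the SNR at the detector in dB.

Noise floor: N = −174 + 10 log₁₀(B) + NF
10 log₁₀(1.72×10⁷) = 72.36 dB
N = −174 + 72.36 + 8.81 = −92.83 dBm
SNR = P_sig − N = −48.2 − (−92.83) = 44.63 dB → 44.6 dB

44.6 dB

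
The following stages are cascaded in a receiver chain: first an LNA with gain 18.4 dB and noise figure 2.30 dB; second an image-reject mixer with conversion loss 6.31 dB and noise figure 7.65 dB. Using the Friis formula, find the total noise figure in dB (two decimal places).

Convert to linear (a loss of L dB is a gain of −L dB): F_i = 10^(NF_i/10), G_i = 10^(G_i,dB/10)
  Stage 1: F_1 = 10^(2.30/10) = 1.698, G_1 = 10^(18.4/10) = 69.18
  Stage 2: F_2 = 10^(7.65/10) = 5.821, G_2 = 10^(−6.31/10) = 0.2339
Friis cascade:
  F = 1.698 + (5.821 − 1)/69.18 = 1.768
NF = 10 log₁₀(1.768) = 2.47 dB

2.47 dB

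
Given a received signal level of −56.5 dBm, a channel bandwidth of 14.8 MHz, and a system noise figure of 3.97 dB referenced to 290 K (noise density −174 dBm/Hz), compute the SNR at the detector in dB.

41.8 dB

Noise floor: N = −174 + 10 log₁₀(B) + NF
10 log₁₀(1.48×10⁷) = 71.7 dB
N = −174 + 71.7 + 3.97 = −98.33 dBm
SNR = P_sig − N = −56.5 − (−98.33) = 41.83 dB → 41.8 dB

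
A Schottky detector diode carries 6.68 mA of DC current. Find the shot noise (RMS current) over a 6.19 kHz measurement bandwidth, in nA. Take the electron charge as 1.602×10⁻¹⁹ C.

I_n = √(2qI·B)
2qI·B = 2 × 1.602×10⁻¹⁹ × 6.68×10⁻³ × 6.19×10³ = 1.32×10⁻¹⁷ A²
I_n = √(1.32×10⁻¹⁷) = 3.64×10⁻⁹ A = 3.64 nA

3.64 nA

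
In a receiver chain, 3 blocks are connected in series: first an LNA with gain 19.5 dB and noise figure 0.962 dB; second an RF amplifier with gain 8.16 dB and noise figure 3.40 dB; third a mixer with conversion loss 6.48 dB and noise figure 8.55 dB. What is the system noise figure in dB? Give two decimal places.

Convert to linear (a loss of L dB is a gain of −L dB): F_i = 10^(NF_i/10), G_i = 10^(G_i,dB/10)
  Stage 1: F_1 = 10^(0.962/10) = 1.248, G_1 = 10^(19.5/10) = 89.13
  Stage 2: F_2 = 10^(3.40/10) = 2.188, G_2 = 10^(8.16/10) = 6.546
  Stage 3: F_3 = 10^(8.55/10) = 7.161, G_3 = 10^(−6.48/10) = 0.2249
Friis cascade:
  F = 1.248 + (2.188 − 1)/89.13 + (7.161 − 1)/583.4 = 1.272
NF = 10 log₁₀(1.272) = 1.04 dB

1.04 dB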